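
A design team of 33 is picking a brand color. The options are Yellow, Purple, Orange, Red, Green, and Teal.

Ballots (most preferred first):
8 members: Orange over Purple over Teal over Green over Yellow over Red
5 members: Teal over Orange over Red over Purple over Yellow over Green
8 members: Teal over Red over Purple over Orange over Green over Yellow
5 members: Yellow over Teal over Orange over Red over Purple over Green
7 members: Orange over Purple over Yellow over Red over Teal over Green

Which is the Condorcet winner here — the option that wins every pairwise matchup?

Teal vs Yellow: 21–12
Teal vs Purple: 18–15
Teal vs Orange: 18–15
Teal vs Red: 26–7
Teal vs Green: 33–0
Teal beats every other option.

Teal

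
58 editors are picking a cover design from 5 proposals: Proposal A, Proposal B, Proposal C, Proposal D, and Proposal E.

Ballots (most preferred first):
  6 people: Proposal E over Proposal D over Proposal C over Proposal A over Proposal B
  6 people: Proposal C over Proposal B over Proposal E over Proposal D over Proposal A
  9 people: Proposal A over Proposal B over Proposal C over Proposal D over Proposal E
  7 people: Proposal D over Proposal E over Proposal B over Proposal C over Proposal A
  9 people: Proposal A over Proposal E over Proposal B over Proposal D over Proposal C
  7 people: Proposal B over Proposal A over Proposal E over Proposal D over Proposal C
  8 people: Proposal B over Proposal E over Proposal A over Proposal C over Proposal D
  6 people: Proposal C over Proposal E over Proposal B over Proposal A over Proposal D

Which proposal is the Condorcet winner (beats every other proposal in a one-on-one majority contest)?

Proposal B vs Proposal A: 34–24
Proposal B vs Proposal C: 40–18
Proposal B vs Proposal D: 45–13
Proposal B vs Proposal E: 30–28
Proposal B beats every other proposal.

Proposal B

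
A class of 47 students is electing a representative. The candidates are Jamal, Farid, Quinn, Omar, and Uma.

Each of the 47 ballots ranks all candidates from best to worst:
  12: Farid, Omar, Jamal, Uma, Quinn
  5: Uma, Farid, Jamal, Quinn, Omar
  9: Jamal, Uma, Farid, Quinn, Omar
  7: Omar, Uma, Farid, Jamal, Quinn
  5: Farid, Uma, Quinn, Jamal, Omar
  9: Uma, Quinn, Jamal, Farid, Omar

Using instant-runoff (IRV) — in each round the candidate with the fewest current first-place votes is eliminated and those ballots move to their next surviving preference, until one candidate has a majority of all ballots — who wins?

Uma

Round 1: Jamal 9, Farid 17, Quinn 0, Omar 7, Uma 14. Quinn eliminated.
Round 2: Jamal 9, Farid 17, Omar 7, Uma 14. Omar eliminated.
Round 3: Jamal 9, Farid 17, Uma 21. Jamal eliminated.
Round 4: Farid 17, Uma 30. Uma has a majority (≥24).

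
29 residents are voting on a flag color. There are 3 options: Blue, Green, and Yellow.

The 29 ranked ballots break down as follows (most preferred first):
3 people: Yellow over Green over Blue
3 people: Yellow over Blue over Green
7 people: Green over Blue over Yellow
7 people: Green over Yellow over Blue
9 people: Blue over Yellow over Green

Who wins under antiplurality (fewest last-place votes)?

Last-place votes: Blue 10, Green 12, Yellow 7.

Yellow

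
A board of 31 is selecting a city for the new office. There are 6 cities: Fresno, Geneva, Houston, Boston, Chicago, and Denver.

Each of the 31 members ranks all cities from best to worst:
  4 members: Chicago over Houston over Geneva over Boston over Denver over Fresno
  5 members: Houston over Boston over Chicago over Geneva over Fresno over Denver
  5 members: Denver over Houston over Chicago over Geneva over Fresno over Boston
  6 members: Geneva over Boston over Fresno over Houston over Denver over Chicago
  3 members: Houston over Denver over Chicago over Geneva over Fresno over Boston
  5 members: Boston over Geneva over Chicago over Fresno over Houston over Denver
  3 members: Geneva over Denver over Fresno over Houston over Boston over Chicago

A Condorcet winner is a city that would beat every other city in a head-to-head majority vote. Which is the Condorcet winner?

Houston

Houston vs Fresno: 17–14
Houston vs Geneva: 17–14
Houston vs Boston: 20–11
Houston vs Chicago: 22–9
Houston vs Denver: 23–8
Houston beats every other city.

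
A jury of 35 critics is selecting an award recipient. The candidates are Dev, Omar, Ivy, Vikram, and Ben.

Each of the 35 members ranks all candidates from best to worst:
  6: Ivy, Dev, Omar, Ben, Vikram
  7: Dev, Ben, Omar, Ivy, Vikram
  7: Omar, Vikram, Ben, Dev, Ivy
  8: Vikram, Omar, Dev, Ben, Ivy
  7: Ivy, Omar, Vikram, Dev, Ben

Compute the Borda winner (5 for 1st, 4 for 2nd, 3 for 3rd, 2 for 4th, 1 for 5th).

Omar

Dev: 6×4 + 7×5 + 7×2 + 8×3 + 7×2 = 111
Omar: 6×3 + 7×3 + 7×5 + 8×4 + 7×4 = 134
Ivy: 6×5 + 7×2 + 7×1 + 8×1 + 7×5 = 94
Vikram: 6×1 + 7×1 + 7×4 + 8×5 + 7×3 = 102
Ben: 6×2 + 7×4 + 7×3 + 8×2 + 7×1 = 84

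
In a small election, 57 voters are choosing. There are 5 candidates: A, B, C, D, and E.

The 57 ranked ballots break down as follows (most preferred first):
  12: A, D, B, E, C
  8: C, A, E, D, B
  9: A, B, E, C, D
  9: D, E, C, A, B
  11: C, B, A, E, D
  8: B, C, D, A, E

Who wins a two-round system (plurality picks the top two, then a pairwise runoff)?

C

Round 1 first-place votes: A 21, B 8, C 19, D 9, E 0. A and C advance.
Runoff: A is ranked above C on 21 ballots, C above A on 36.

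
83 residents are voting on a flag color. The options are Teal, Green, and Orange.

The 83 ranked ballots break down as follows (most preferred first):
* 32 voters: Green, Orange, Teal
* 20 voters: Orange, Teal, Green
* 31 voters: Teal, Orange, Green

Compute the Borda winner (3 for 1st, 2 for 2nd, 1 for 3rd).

Orange

Teal: 32×1 + 20×2 + 31×3 = 165
Green: 32×3 + 20×1 + 31×1 = 147
Orange: 32×2 + 20×3 + 31×2 = 186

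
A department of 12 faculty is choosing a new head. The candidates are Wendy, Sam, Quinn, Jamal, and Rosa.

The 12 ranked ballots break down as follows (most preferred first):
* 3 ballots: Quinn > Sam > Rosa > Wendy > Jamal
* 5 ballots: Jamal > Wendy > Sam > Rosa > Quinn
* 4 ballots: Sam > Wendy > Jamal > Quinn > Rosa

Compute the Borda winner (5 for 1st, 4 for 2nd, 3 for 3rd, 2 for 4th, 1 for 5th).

Sam

Wendy: 3×2 + 5×4 + 4×4 = 42
Sam: 3×4 + 5×3 + 4×5 = 47
Quinn: 3×5 + 5×1 + 4×2 = 28
Jamal: 3×1 + 5×5 + 4×3 = 40
Rosa: 3×3 + 5×2 + 4×1 = 23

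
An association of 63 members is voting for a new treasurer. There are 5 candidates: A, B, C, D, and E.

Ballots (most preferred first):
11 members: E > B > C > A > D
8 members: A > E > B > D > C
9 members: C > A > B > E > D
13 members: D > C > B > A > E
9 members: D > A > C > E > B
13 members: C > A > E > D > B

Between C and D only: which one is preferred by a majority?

C is ranked above D on 33 ballots; D above C on 30.

C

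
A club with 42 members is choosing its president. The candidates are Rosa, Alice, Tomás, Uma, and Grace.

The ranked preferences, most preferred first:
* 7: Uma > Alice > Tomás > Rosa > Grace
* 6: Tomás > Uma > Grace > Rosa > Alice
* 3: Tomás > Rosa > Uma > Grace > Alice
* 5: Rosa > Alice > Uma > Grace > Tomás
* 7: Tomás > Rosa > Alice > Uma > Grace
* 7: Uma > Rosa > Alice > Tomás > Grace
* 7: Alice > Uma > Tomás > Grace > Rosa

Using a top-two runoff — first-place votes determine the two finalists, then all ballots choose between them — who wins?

Round 1 first-place votes: Rosa 5, Alice 7, Tomás 16, Uma 14, Grace 0. Tomás and Uma advance.
Runoff: Tomás is ranked above Uma on 16 ballots, Uma above Tomás on 26.

Uma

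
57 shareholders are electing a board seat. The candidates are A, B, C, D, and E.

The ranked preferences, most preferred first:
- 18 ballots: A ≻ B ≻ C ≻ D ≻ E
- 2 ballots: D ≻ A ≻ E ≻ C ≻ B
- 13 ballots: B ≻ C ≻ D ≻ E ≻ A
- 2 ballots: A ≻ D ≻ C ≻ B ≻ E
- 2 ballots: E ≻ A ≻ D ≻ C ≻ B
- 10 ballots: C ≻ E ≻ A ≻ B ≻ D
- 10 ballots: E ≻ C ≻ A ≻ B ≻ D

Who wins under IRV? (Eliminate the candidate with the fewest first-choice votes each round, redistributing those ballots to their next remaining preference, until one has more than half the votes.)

Round 1: A 20, B 13, C 10, D 2, E 12. D eliminated.
Round 2: A 22, B 13, C 10, E 12. C eliminated.
Round 3: A 22, B 13, E 22. B eliminated.
Round 4: A 22, E 35. E has a majority (≥29).

E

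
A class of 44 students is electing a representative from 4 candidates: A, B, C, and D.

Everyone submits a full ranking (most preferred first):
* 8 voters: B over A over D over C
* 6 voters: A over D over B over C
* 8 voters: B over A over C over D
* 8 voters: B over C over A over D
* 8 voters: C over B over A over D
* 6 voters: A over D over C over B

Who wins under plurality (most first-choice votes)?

B

First-place votes: A 12, B 24, C 8, D 0.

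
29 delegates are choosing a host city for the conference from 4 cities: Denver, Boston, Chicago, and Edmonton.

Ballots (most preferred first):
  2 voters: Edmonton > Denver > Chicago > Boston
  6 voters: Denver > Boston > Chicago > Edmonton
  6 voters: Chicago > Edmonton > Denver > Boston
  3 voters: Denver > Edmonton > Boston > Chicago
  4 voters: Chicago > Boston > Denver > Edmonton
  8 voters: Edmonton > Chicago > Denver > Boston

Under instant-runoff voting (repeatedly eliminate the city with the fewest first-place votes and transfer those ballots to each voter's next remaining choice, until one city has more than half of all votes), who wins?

Round 1: Denver 9, Boston 0, Chicago 10, Edmonton 10. Boston eliminated.
Round 2: Denver 9, Chicago 10, Edmonton 10. Denver eliminated.
Round 3: Chicago 16, Edmonton 13. Chicago has a majority (≥15).

Chicago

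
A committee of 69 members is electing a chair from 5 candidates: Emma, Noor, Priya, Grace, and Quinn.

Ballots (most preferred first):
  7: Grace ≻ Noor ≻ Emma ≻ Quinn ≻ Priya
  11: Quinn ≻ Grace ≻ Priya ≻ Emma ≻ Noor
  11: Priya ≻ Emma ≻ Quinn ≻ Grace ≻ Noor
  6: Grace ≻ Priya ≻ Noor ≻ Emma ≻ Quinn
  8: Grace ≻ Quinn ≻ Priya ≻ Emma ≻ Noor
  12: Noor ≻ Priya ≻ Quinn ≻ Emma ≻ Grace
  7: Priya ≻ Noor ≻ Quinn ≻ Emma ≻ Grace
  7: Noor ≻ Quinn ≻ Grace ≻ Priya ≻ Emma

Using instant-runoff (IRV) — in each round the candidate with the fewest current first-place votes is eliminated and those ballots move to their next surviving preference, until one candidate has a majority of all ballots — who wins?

Grace

Round 1: Emma 0, Noor 19, Priya 18, Grace 21, Quinn 11. Emma eliminated.
Round 2: Noor 19, Priya 18, Grace 21, Quinn 11. Quinn eliminated.
Round 3: Noor 19, Priya 18, Grace 32. Priya eliminated.
Round 4: Noor 26, Grace 43. Grace has a majority (≥35).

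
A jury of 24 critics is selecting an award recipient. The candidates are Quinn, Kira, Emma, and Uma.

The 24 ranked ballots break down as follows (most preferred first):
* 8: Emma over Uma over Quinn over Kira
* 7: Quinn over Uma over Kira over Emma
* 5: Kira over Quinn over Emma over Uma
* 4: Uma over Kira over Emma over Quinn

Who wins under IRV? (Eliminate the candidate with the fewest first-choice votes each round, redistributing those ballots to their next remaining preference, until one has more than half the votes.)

Kira

Round 1: Quinn 7, Kira 5, Emma 8, Uma 4. Uma eliminated.
Round 2: Quinn 7, Kira 9, Emma 8. Quinn eliminated.
Round 3: Kira 16, Emma 8. Kira has a majority (≥13).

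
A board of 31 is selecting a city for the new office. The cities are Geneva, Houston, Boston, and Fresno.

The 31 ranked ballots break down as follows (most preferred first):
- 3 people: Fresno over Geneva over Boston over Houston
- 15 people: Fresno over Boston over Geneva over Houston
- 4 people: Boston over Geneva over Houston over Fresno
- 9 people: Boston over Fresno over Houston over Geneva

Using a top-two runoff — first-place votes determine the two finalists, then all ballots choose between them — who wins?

Fresno

Round 1 first-place votes: Geneva 0, Houston 0, Boston 13, Fresno 18. Fresno and Boston advance.
Runoff: Fresno is ranked above Boston on 18 ballots, Boston above Fresno on 13.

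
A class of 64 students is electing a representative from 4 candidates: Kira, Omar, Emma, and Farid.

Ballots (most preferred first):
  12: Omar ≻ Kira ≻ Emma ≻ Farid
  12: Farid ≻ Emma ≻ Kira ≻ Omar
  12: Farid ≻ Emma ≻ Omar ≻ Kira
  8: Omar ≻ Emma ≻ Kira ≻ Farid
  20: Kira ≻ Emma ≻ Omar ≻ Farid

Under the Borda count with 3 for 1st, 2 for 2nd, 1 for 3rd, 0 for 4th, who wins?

Kira: 12×2 + 12×1 + 12×0 + 8×1 + 20×3 = 104
Omar: 12×3 + 12×0 + 12×1 + 8×3 + 20×1 = 92
Emma: 12×1 + 12×2 + 12×2 + 8×2 + 20×2 = 116
Farid: 12×0 + 12×3 + 12×3 + 8×0 + 20×0 = 72

Emma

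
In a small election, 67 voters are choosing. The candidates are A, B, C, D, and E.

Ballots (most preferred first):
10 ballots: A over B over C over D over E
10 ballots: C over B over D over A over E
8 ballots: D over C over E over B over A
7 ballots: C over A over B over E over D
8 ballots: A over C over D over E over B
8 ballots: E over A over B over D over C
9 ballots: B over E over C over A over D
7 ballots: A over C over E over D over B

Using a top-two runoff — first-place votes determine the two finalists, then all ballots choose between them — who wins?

C

Round 1 first-place votes: A 25, B 9, C 17, D 8, E 8. A and C advance.
Runoff: A is ranked above C on 33 ballots, C above A on 34.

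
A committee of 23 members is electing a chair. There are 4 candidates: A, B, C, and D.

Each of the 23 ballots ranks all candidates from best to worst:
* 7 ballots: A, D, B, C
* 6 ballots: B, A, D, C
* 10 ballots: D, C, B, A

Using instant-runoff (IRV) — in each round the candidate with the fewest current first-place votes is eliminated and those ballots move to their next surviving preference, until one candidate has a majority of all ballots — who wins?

A

Round 1: A 7, B 6, C 0, D 10. C eliminated.
Round 2: A 7, B 6, D 10. B eliminated.
Round 3: A 13, D 10. A has a majority (≥12).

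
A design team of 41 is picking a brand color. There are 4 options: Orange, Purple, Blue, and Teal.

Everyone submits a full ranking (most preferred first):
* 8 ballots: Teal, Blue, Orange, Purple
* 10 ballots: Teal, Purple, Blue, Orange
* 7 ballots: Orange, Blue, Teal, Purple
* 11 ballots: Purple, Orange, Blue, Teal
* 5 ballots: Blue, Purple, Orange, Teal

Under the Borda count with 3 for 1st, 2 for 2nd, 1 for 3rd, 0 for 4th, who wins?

Orange: 8×1 + 10×0 + 7×3 + 11×2 + 5×1 = 56
Purple: 8×0 + 10×2 + 7×0 + 11×3 + 5×2 = 63
Blue: 8×2 + 10×1 + 7×2 + 11×1 + 5×3 = 66
Teal: 8×3 + 10×3 + 7×1 + 11×0 + 5×0 = 61

Blue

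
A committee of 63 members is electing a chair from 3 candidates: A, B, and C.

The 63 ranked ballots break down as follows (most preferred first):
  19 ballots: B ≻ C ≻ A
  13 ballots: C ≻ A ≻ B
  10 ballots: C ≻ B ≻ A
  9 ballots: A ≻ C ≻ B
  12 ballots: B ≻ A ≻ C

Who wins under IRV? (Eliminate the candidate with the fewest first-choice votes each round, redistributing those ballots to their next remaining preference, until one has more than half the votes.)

C

Round 1: A 9, B 31, C 23. A eliminated.
Round 2: B 31, C 32. C has a majority (≥32).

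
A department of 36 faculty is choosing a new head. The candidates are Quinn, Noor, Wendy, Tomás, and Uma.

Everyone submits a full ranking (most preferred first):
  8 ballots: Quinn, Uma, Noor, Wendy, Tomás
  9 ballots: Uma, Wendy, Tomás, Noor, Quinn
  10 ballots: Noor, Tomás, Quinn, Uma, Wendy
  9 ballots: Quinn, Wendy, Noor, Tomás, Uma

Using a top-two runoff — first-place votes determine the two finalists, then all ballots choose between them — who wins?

Round 1 first-place votes: Quinn 17, Noor 10, Wendy 0, Tomás 0, Uma 9. Quinn and Noor advance.
Runoff: Quinn is ranked above Noor on 17 ballots, Noor above Quinn on 19.

Noor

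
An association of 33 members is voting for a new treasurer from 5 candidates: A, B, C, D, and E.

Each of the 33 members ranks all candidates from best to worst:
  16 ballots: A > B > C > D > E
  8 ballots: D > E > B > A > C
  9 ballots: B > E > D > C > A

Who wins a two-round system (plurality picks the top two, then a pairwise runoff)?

B

Round 1 first-place votes: A 16, B 9, C 0, D 8, E 0. A and B advance.
Runoff: A is ranked above B on 16 ballots, B above A on 17.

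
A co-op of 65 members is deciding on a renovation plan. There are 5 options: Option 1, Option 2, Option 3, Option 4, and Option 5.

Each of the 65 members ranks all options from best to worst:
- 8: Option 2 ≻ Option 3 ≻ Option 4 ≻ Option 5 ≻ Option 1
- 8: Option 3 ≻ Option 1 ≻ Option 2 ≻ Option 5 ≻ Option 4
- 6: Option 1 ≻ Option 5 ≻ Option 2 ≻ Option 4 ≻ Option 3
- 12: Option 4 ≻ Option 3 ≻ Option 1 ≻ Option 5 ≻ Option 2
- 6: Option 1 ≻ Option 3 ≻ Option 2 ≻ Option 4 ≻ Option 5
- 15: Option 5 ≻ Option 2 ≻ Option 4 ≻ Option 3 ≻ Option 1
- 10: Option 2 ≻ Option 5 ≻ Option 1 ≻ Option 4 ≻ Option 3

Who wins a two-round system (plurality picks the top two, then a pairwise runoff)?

Option 5

Round 1 first-place votes: Option 1 12, Option 2 18, Option 3 8, Option 4 12, Option 5 15. Option 2 and Option 5 advance.
Runoff: Option 2 is ranked above Option 5 on 32 ballots, Option 5 above Option 2 on 33.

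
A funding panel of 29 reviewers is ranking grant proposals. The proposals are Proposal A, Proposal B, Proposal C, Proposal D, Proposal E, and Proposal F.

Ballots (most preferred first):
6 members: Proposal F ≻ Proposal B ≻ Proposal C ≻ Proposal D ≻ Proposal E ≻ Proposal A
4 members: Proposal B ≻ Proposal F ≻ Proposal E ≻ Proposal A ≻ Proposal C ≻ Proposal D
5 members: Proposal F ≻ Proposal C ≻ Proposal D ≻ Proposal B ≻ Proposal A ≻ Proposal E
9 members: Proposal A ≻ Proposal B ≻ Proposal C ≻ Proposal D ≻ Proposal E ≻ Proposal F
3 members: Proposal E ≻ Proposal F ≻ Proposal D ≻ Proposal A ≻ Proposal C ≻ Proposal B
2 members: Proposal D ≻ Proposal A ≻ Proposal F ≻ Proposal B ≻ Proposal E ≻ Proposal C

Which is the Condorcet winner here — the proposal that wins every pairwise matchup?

Proposal F

Proposal F vs Proposal A: 18–11
Proposal F vs Proposal B: 16–13
Proposal F vs Proposal C: 20–9
Proposal F vs Proposal D: 18–11
Proposal F vs Proposal E: 17–12
Proposal F beats every other proposal.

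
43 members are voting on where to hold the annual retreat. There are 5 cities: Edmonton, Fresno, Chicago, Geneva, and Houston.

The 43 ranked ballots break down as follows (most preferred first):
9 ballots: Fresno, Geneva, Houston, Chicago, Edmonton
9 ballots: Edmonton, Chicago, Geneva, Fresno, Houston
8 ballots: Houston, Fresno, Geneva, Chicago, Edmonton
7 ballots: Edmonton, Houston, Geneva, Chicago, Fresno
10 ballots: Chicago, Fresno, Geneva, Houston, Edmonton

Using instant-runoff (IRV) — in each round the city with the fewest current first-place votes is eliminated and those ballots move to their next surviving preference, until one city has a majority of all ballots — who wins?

Fresno

Round 1: Edmonton 16, Fresno 9, Chicago 10, Geneva 0, Houston 8. Geneva eliminated.
Round 2: Edmonton 16, Fresno 9, Chicago 10, Houston 8. Houston eliminated.
Round 3: Edmonton 16, Fresno 17, Chicago 10. Chicago eliminated.
Round 4: Edmonton 16, Fresno 27. Fresno has a majority (≥22).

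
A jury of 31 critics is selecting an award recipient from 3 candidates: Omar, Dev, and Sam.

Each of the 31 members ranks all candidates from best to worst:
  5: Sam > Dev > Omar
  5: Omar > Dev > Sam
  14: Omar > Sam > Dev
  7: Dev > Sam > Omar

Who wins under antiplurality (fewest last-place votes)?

Last-place votes: Omar 12, Dev 14, Sam 5.

Sam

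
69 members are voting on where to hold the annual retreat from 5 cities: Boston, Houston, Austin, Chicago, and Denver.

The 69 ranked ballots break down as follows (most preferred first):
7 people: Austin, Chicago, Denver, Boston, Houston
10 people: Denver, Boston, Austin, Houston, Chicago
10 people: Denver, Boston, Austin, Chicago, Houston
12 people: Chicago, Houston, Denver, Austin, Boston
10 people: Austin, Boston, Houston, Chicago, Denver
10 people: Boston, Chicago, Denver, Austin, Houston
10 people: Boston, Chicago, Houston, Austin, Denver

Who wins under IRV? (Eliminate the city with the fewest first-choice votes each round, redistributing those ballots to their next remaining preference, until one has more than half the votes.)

Round 1: Boston 20, Houston 0, Austin 17, Chicago 12, Denver 20. Houston eliminated.
Round 2: Boston 20, Austin 17, Chicago 12, Denver 20. Chicago eliminated.
Round 3: Boston 20, Austin 17, Denver 32. Austin eliminated.
Round 4: Boston 30, Denver 39. Denver has a majority (≥35).

Denver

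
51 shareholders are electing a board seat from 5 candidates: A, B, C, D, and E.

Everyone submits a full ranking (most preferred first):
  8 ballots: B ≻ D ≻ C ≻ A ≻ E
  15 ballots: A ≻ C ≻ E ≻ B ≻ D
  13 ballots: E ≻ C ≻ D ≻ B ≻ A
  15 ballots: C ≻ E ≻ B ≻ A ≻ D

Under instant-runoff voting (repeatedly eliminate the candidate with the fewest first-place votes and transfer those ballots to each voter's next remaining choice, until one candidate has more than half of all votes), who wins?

Round 1: A 15, B 8, C 15, D 0, E 13. D eliminated.
Round 2: A 15, B 8, C 15, E 13. B eliminated.
Round 3: A 15, C 23, E 13. E eliminated.
Round 4: A 15, C 36. C has a majority (≥26).

C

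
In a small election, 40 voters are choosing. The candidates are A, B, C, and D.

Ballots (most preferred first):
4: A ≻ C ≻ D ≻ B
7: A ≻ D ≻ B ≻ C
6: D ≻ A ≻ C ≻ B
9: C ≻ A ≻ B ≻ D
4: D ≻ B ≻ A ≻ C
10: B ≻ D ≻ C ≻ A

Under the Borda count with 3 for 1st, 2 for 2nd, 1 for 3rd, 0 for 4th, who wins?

D

A: 4×3 + 7×3 + 6×2 + 9×2 + 4×1 + 10×0 = 67
B: 4×0 + 7×1 + 6×0 + 9×1 + 4×2 + 10×3 = 54
C: 4×2 + 7×0 + 6×1 + 9×3 + 4×0 + 10×1 = 51
D: 4×1 + 7×2 + 6×3 + 9×0 + 4×3 + 10×2 = 68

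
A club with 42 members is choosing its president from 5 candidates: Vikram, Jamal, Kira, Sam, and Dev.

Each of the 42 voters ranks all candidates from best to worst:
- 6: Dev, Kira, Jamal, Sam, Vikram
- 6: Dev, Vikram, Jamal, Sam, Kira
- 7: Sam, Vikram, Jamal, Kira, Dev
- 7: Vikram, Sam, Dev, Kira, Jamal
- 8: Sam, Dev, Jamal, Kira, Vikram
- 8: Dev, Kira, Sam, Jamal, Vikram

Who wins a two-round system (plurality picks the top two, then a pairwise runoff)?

Round 1 first-place votes: Vikram 7, Jamal 0, Kira 0, Sam 15, Dev 20. Dev and Sam advance.
Runoff: Dev is ranked above Sam on 20 ballots, Sam above Dev on 22.

Sam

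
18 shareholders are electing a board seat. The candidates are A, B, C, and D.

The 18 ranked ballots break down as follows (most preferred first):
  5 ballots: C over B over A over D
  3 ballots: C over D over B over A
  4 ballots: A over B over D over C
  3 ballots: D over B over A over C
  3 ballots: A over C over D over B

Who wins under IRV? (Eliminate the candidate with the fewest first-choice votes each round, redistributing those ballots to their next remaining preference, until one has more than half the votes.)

A

Round 1: A 7, B 0, C 8, D 3. B eliminated.
Round 2: A 7, C 8, D 3. D eliminated.
Round 3: A 10, C 8. A has a majority (≥10).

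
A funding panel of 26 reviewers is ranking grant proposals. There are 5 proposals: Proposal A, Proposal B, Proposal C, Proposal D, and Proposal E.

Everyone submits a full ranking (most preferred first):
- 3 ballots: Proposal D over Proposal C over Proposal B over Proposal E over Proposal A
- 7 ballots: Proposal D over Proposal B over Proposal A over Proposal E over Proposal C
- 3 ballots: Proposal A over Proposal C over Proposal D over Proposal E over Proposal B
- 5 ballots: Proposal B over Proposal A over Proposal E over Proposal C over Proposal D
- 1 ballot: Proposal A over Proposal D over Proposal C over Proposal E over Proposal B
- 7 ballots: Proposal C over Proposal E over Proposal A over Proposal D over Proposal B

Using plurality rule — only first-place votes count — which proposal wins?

First-place votes: Proposal A 4, Proposal B 5, Proposal C 7, Proposal D 10, Proposal E 0.

Proposal D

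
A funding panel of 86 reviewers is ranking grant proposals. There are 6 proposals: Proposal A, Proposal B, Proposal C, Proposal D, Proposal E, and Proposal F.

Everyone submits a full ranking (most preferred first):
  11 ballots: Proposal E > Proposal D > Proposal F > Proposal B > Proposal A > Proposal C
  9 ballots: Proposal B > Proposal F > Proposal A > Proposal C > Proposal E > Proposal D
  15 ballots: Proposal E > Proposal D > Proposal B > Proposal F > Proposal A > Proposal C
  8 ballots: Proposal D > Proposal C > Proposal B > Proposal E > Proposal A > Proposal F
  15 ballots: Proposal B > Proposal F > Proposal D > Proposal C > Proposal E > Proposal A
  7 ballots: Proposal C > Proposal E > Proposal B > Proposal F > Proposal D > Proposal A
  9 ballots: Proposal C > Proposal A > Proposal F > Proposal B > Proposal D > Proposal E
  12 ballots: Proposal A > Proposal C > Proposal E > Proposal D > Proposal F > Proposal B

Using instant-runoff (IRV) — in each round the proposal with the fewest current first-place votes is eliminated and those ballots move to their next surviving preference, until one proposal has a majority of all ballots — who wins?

Round 1: Proposal A 12, Proposal B 24, Proposal C 16, Proposal D 8, Proposal E 26, Proposal F 0. Proposal F eliminated.
Round 2: Proposal A 12, Proposal B 24, Proposal C 16, Proposal D 8, Proposal E 26. Proposal D eliminated.
Round 3: Proposal A 12, Proposal B 24, Proposal C 24, Proposal E 26. Proposal A eliminated.
Round 4: Proposal B 24, Proposal C 36, Proposal E 26. Proposal B eliminated.
Round 5: Proposal C 60, Proposal E 26. Proposal C has a majority (≥44).

Proposal C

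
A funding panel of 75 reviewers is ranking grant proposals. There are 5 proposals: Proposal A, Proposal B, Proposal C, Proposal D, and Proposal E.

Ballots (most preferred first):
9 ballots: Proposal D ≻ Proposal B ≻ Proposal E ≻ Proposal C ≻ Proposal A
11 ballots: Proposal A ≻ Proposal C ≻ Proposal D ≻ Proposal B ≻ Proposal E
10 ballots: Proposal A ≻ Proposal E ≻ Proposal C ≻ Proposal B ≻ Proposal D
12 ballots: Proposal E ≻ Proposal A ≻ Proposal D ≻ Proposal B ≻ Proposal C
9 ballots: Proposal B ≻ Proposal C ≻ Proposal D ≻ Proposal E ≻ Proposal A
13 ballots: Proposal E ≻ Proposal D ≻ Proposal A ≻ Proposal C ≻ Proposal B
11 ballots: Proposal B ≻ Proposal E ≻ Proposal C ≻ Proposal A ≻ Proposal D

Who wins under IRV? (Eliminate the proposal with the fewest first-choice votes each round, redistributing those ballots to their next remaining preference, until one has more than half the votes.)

Round 1: Proposal A 21, Proposal B 20, Proposal C 0, Proposal D 9, Proposal E 25. Proposal C eliminated.
Round 2: Proposal A 21, Proposal B 20, Proposal D 9, Proposal E 25. Proposal D eliminated.
Round 3: Proposal A 21, Proposal B 29, Proposal E 25. Proposal A eliminated.
Round 4: Proposal B 40, Proposal E 35. Proposal B has a majority (≥38).

Proposal B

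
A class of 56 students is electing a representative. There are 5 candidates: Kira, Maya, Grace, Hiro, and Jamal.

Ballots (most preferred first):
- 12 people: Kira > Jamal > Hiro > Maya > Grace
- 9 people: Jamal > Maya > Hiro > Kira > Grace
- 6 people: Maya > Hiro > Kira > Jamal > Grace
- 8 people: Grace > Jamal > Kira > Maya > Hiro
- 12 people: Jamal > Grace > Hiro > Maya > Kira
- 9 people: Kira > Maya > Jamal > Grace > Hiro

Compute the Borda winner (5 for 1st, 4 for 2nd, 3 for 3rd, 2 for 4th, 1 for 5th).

Jamal

Kira: 12×5 + 9×2 + 6×3 + 8×3 + 12×1 + 9×5 = 177
Maya: 12×2 + 9×4 + 6×5 + 8×2 + 12×2 + 9×4 = 166
Grace: 12×1 + 9×1 + 6×1 + 8×5 + 12×4 + 9×2 = 133
Hiro: 12×3 + 9×3 + 6×4 + 8×1 + 12×3 + 9×1 = 140
Jamal: 12×4 + 9×5 + 6×2 + 8×4 + 12×5 + 9×3 = 224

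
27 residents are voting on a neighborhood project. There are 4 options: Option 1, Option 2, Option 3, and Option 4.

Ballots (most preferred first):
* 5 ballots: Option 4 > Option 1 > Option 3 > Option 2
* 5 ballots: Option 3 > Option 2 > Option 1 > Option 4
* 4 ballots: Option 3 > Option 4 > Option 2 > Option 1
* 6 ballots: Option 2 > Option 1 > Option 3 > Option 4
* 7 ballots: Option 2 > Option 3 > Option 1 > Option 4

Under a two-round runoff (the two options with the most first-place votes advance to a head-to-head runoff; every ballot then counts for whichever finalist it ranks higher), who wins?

Option 3

Round 1 first-place votes: Option 1 0, Option 2 13, Option 3 9, Option 4 5. Option 2 and Option 3 advance.
Runoff: Option 2 is ranked above Option 3 on 13 ballots, Option 3 above Option 2 on 14.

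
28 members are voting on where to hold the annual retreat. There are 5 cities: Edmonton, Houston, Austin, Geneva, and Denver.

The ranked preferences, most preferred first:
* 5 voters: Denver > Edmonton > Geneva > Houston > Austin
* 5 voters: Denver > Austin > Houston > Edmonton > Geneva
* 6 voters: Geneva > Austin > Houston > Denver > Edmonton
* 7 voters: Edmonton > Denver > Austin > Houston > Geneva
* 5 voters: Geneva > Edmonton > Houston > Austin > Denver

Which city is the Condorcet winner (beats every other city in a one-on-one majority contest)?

Denver vs Edmonton: 16–12
Denver vs Houston: 17–11
Denver vs Austin: 17–11
Denver vs Geneva: 17–11
Denver beats every other city.

Denver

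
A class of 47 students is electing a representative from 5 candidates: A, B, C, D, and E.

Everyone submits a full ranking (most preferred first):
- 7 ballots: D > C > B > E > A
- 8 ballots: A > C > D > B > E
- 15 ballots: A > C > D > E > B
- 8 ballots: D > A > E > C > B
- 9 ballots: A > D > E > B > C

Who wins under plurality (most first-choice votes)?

A

First-place votes: A 32, B 0, C 0, D 15, E 0.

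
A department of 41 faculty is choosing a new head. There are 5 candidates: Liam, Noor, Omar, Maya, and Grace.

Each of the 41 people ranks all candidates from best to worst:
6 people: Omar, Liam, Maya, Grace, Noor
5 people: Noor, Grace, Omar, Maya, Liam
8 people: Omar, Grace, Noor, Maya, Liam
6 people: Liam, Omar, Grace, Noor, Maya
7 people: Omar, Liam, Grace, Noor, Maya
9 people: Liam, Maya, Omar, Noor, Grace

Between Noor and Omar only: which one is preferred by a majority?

Omar

Noor is ranked above Omar on 5 ballots; Omar above Noor on 36.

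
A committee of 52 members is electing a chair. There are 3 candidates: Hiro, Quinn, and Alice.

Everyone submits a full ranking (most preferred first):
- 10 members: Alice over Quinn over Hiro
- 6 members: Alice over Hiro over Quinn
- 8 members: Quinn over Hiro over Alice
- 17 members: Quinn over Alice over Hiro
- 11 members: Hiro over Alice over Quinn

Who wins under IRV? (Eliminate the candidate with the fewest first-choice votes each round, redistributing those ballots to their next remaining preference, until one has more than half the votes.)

Alice

Round 1: Hiro 11, Quinn 25, Alice 16. Hiro eliminated.
Round 2: Quinn 25, Alice 27. Alice has a majority (≥27).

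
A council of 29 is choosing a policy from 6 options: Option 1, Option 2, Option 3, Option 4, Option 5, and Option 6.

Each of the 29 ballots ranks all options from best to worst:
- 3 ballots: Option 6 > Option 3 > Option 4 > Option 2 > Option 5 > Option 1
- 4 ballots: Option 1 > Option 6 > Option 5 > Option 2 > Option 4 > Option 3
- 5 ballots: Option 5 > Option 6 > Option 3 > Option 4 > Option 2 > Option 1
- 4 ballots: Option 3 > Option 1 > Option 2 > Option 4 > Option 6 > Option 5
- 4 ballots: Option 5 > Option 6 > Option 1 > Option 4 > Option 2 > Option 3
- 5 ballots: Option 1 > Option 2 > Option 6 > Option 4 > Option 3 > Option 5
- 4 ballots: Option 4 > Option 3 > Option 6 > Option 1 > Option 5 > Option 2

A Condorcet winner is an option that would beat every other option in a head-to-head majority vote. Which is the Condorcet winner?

Option 6

Option 6 vs Option 1: 16–13
Option 6 vs Option 2: 20–9
Option 6 vs Option 3: 21–8
Option 6 vs Option 4: 21–8
Option 6 vs Option 5: 20–9
Option 6 beats every other option.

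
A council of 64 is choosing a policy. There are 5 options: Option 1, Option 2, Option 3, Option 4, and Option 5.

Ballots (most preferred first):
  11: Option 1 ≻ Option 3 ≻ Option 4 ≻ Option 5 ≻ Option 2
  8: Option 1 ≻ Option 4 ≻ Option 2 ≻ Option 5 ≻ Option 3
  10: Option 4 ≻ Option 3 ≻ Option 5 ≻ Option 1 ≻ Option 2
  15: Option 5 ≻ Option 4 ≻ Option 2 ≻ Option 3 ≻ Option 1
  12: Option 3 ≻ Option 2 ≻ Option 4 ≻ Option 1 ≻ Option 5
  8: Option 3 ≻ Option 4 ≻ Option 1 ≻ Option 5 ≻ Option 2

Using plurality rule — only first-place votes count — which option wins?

Option 3

First-place votes: Option 1 19, Option 2 0, Option 3 20, Option 4 10, Option 5 15.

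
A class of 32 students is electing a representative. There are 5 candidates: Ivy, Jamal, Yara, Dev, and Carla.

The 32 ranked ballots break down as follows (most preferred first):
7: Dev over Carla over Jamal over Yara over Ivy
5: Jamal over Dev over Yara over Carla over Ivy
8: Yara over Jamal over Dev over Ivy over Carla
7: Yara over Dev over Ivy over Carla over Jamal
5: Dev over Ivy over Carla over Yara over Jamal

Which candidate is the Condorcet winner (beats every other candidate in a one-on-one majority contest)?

Dev vs Ivy: 32–0
Dev vs Jamal: 19–13
Dev vs Yara: 17–15
Dev vs Carla: 32–0
Dev beats every other candidate.

Dev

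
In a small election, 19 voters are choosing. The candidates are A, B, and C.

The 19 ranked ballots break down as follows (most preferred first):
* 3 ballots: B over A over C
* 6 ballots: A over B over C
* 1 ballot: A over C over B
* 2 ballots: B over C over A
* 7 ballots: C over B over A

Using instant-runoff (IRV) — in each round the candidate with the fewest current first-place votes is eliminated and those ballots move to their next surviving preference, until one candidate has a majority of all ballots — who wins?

Round 1: A 7, B 5, C 7. B eliminated.
Round 2: A 10, C 9. A has a majority (≥10).

A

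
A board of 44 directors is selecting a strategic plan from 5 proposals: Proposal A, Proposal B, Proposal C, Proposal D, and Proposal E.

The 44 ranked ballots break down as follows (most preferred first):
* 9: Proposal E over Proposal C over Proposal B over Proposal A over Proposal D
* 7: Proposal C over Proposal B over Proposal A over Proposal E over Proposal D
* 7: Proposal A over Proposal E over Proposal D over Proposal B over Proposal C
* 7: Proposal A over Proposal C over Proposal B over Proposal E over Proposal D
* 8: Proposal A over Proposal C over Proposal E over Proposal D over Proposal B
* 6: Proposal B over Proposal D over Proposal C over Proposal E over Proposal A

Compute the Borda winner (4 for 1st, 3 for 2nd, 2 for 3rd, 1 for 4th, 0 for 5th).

Proposal A: 9×1 + 7×2 + 7×4 + 7×4 + 8×4 + 6×0 = 111
Proposal B: 9×2 + 7×3 + 7×1 + 7×2 + 8×0 + 6×4 = 84
Proposal C: 9×3 + 7×4 + 7×0 + 7×3 + 8×3 + 6×2 = 112
Proposal D: 9×0 + 7×0 + 7×2 + 7×0 + 8×1 + 6×3 = 40
Proposal E: 9×4 + 7×1 + 7×3 + 7×1 + 8×2 + 6×1 = 93

Proposal C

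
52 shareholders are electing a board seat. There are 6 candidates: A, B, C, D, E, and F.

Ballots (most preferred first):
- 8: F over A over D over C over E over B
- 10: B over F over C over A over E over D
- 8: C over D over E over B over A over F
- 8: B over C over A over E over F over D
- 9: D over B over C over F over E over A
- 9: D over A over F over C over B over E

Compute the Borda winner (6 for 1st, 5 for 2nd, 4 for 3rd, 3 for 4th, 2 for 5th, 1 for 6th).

A: 8×5 + 10×3 + 8×2 + 8×4 + 9×1 + 9×5 = 172
B: 8×1 + 10×6 + 8×3 + 8×6 + 9×5 + 9×2 = 203
C: 8×3 + 10×4 + 8×6 + 8×5 + 9×4 + 9×3 = 215
D: 8×4 + 10×1 + 8×5 + 8×1 + 9×6 + 9×6 = 198
E: 8×2 + 10×2 + 8×4 + 8×3 + 9×2 + 9×1 = 119
F: 8×6 + 10×5 + 8×1 + 8×2 + 9×3 + 9×4 = 185

C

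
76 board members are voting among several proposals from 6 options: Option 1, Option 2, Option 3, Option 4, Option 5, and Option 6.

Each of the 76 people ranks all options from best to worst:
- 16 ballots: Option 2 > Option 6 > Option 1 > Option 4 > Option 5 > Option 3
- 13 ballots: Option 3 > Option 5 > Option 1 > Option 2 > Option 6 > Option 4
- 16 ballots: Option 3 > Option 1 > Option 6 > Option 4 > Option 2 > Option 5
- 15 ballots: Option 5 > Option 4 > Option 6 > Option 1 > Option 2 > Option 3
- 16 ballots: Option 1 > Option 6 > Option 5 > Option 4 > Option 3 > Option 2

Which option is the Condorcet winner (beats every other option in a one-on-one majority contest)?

Option 1

Option 1 vs Option 2: 60–16
Option 1 vs Option 3: 47–29
Option 1 vs Option 4: 61–15
Option 1 vs Option 5: 48–28
Option 1 vs Option 6: 45–31
Option 1 beats every other option.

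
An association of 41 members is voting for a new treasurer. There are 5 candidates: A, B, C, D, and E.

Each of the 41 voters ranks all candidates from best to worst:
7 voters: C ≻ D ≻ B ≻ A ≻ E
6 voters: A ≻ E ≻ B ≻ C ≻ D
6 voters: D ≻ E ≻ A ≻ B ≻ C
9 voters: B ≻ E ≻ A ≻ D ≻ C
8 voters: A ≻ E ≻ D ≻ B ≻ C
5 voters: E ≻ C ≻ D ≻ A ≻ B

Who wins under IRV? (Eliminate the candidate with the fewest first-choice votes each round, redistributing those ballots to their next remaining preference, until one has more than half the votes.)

A

Round 1: A 14, B 9, C 7, D 6, E 5. E eliminated.
Round 2: A 14, B 9, C 12, D 6. D eliminated.
Round 3: A 20, B 9, C 12. B eliminated.
Round 4: A 29, C 12. A has a majority (≥21).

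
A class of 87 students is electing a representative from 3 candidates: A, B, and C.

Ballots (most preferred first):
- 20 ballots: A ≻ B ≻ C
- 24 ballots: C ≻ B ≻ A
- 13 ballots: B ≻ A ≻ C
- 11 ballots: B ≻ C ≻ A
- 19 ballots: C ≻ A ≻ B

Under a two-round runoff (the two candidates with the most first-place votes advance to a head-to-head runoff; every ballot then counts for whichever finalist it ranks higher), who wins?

Round 1 first-place votes: A 20, B 24, C 43. C and B advance.
Runoff: C is ranked above B on 43 ballots, B above C on 44.

B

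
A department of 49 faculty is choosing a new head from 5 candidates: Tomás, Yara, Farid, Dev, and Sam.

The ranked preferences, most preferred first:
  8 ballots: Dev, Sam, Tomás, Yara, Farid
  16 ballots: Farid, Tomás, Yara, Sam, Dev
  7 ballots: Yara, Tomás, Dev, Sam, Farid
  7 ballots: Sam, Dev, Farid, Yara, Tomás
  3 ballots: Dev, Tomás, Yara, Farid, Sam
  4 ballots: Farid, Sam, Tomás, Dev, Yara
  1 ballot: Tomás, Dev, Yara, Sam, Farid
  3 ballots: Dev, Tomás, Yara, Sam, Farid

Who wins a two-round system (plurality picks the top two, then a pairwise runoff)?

Round 1 first-place votes: Tomás 1, Yara 7, Farid 20, Dev 14, Sam 7. Farid and Dev advance.
Runoff: Farid is ranked above Dev on 20 ballots, Dev above Farid on 29.

Dev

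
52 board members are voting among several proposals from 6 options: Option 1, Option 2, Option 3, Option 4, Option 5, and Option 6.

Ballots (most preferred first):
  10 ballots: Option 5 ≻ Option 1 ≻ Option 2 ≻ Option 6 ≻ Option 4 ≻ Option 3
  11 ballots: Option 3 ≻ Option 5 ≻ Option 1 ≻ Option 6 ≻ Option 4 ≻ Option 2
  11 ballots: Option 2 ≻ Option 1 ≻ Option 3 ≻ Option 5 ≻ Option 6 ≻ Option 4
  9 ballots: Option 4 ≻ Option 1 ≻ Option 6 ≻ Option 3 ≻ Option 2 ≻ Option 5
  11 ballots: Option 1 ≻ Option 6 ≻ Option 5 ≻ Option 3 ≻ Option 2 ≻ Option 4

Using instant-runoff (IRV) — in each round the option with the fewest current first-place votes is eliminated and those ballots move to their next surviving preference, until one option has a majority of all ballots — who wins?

Option 1

Round 1: Option 1 11, Option 2 11, Option 3 11, Option 4 9, Option 5 10, Option 6 0. Option 6 eliminated.
Round 2: Option 1 11, Option 2 11, Option 3 11, Option 4 9, Option 5 10. Option 4 eliminated.
Round 3: Option 1 20, Option 2 11, Option 3 11, Option 5 10. Option 5 eliminated.
Round 4: Option 1 30, Option 2 11, Option 3 11. Option 1 has a majority (≥27).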